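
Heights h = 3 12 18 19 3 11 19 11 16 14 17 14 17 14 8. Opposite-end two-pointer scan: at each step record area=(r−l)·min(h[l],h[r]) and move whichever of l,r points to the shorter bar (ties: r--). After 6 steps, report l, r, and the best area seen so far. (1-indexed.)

l=3, r=11, best area=170

[1,15] min(3,8)*14=42 best=42 * → l++
[2,15] min(12,8)*13=104 best=104 * → r--
[2,14] min(12,14)*12=144 best=144 * → l++
[3,14] min(18,14)*11=154 best=154 * → r--
[3,13] min(18,17)*10=170 best=170 * → r--
[3,12] min(18,14)*9=126 best=170 → r--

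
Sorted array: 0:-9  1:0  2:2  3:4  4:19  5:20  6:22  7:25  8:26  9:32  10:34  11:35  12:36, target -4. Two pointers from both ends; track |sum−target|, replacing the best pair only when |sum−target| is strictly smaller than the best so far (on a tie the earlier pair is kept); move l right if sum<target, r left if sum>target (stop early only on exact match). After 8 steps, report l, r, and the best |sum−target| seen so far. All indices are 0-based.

l=0, r=4, best |Δ|=15

[0,12] -9+36=27 d=31 * → r--
[0,11] -9+35=26 d=30 * → r--
[0,10] -9+34=25 d=29 * → r--
[0,9] -9+32=23 d=27 * → r--
[0,8] -9+26=17 d=21 * → r--
[0,7] -9+25=16 d=20 * → r--
[0,6] -9+22=13 d=17 * → r--
[0,5] -9+20=11 d=15 * → r--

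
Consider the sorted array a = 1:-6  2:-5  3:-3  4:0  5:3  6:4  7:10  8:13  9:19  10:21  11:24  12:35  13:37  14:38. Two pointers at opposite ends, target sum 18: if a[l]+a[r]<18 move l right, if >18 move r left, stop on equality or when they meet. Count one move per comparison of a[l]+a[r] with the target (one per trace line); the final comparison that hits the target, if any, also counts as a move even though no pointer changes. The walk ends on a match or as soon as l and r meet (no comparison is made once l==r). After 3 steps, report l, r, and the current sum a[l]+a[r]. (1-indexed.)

[1,14] -6+38=32 >18 → r--
[1,13] -6+37=31 >18 → r--
[1,12] -6+35=29 >18 → r--

l=1, r=11, sum=18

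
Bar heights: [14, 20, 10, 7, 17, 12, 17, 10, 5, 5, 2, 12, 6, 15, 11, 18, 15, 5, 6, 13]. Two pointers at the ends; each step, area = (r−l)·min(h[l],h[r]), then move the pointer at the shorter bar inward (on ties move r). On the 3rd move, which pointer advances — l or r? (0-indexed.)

l=0 r=19: min(14,13)*19=247 best=247 *, r--
l=0 r=18: min(14,6)*18=108 best=247, r--
l=0 r=17: min(14,5)*17=85 best=247, r--

r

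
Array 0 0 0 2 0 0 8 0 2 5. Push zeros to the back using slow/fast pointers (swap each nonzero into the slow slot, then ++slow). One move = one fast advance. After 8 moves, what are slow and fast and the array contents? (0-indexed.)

slow=0 fast=0: a[fast]=0, fast++
slow=0 fast=1: a[fast]=0, fast++
slow=0 fast=2: a[fast]=0, fast++
slow=0 fast=3: a[fast]=2≠0 swap→a[0]=2, slow++,fast++
slow=1 fast=4: a[fast]=0, fast++
slow=1 fast=5: a[fast]=0, fast++
slow=1 fast=6: a[fast]=8≠0 swap→a[1]=8, slow++,fast++
slow=2 fast=7: a[fast]=0, fast++

slow=2, fast=8, a=[2, 8, 0, 0, 0, 0, 0, 0, 2, 5]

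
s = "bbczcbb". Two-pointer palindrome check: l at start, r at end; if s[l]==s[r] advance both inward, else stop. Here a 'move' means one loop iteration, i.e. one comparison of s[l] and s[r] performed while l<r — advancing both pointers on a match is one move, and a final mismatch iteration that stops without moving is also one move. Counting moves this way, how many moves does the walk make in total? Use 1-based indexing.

l=1 r=7: 'b'=='b', l++,r--
l=2 r=6: 'b'=='b', l++,r--
l=3 r=5: 'c'=='c', l++,r--

3 moves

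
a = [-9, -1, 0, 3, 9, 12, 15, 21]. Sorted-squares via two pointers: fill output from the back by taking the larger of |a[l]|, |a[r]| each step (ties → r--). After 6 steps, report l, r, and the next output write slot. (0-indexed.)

l=0 r=7: |-9|<=|21| out[7]=441, r--
l=0 r=6: |-9|<=|15| out[6]=225, r--
l=0 r=5: |-9|<=|12| out[5]=144, r--
l=0 r=4: |-9|<=|9| out[4]=81, r--
l=0 r=3: |-9|>|3| out[3]=81, l++
l=1 r=3: |-1|<=|3| out[2]=9, r--

l=1, r=2, next write slot=1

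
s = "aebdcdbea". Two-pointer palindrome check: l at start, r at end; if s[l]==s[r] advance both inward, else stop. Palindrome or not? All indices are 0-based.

palindrome

[0,8] 'a'=='a' → l++,r--
[1,7] 'e'=='e' → l++,r--
[2,6] 'b'=='b' → l++,r--
[3,5] 'd'=='d' → l++,r--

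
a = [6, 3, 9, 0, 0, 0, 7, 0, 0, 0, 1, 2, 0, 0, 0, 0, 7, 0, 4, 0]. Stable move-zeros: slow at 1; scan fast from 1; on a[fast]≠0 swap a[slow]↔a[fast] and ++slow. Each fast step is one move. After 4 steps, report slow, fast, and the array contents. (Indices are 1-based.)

slow=4, fast=5, a=[6, 3, 9, 0, 0, 0, 7, 0, 0, 0, 1, 2, 0, 0, 0, 0, 7, 0, 4, 0]

(s=1,f=1) a[fast]=6≠0 swap→a[1]=6 → slow++,fast++
(s=2,f=2) a[fast]=3≠0 swap→a[2]=3 → slow++,fast++
(s=3,f=3) a[fast]=9≠0 swap→a[3]=9 → slow++,fast++
(s=4,f=4) a[fast]=0 → fast++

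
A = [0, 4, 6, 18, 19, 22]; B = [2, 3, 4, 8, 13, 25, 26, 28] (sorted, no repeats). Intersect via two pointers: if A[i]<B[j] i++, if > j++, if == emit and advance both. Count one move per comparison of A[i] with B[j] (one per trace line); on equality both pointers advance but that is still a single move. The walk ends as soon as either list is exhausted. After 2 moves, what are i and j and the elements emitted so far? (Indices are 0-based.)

i=1, j=1, emitted=[]

i=0 j=0: 0<2, i++
i=1 j=0: 4>2, j++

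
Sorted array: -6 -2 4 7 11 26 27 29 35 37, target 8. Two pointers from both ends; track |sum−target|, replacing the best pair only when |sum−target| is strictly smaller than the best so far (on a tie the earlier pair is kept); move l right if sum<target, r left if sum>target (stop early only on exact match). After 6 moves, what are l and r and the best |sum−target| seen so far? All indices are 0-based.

l=1, r=4, best |Δ|=3

[0,9] -6+37=31 d=23 * → r--
[0,8] -6+35=29 d=21 * → r--
[0,7] -6+29=23 d=15 * → r--
[0,6] -6+27=21 d=13 * → r--
[0,5] -6+26=20 d=12 * → r--
[0,4] -6+11=5 d=3 * → l++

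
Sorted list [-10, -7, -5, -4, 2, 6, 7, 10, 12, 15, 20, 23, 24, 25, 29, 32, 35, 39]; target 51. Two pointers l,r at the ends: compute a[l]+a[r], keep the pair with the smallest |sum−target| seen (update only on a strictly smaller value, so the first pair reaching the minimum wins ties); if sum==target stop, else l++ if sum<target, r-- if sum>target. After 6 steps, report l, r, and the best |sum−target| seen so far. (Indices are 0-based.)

l=0 r=17: -10+39=29 d=22 *, l++
l=1 r=17: -7+39=32 d=19 *, l++
l=2 r=17: -5+39=34 d=17 *, l++
l=3 r=17: -4+39=35 d=16 *, l++
l=4 r=17: 2+39=41 d=10 *, l++
l=5 r=17: 6+39=45 d=6 *, l++

l=6, r=17, best |Δ|=6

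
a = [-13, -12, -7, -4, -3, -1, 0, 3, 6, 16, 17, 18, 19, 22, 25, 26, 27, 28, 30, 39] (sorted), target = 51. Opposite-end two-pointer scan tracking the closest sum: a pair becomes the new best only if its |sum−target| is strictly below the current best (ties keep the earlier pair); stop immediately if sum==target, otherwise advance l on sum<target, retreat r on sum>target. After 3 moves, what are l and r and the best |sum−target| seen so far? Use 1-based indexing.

l=1 r=20: -13+39=26 d=25 *, l++
l=2 r=20: -12+39=27 d=24 *, l++
l=3 r=20: -7+39=32 d=19 *, l++

l=4, r=20, best |Δ|=19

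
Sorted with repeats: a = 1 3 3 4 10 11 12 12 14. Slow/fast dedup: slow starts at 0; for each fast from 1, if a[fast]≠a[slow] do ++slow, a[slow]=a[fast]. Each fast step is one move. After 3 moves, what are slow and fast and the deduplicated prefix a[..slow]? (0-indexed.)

slow=0 fast=1: a[fast]=3≠a[slow]=1 write a[1]=3, slow++,fast++
slow=1 fast=2: a[fast]=3=a[slow] dup, fast++
slow=1 fast=3: a[fast]=4≠a[slow]=3 write a[2]=4, slow++,fast++

slow=2, fast=4, prefix=[1, 3, 4]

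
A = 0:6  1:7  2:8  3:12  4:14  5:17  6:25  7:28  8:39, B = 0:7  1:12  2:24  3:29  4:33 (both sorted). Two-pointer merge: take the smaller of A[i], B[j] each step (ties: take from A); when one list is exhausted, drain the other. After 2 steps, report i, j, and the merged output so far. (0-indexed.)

i=2, j=0, merged so far=[6, 7]

[i=0,j=0] A[i]=6<=B[j]=7 take 6 → i++
[i=1,j=0] A[i]=7<=B[j]=7 take 7 → i++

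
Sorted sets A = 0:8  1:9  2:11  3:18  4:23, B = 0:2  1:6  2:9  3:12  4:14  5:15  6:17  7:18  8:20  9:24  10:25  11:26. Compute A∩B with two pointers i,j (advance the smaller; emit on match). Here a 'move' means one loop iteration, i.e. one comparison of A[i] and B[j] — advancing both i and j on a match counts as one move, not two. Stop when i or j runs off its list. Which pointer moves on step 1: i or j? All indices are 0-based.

j

i=0 j=0: 8>2, j++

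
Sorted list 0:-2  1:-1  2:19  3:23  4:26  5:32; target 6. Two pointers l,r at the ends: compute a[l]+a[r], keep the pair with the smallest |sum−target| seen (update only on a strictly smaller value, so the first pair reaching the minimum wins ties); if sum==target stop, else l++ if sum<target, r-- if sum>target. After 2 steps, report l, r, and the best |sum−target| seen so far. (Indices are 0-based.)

[0,5] -2+32=30 d=24 * → r--
[0,4] -2+26=24 d=18 * → r--

l=0, r=3, best |Δ|=18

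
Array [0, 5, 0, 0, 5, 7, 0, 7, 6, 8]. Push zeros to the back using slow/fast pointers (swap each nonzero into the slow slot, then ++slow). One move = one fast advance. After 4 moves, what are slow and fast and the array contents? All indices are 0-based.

(s=0,f=0) a[fast]=0 → fast++
(s=0,f=1) a[fast]=5≠0 swap→a[0]=5 → slow++,fast++
(s=1,f=2) a[fast]=0 → fast++
(s=1,f=3) a[fast]=0 → fast++

slow=1, fast=4, a=[5, 0, 0, 0, 5, 7, 0, 7, 6, 8]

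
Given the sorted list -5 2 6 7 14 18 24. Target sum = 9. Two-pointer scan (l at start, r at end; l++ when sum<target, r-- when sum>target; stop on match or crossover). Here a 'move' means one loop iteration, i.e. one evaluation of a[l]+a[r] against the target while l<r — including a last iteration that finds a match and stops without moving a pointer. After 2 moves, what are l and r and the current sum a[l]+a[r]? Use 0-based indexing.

l=0, r=4, sum=9

[0,6] -5+24=19 >9 → r--
[0,5] -5+18=13 >9 → r--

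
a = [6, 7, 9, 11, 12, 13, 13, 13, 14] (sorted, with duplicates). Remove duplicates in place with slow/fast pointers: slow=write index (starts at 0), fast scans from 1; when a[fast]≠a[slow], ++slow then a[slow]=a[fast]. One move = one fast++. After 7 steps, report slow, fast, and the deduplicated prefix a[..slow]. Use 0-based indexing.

slow=5, fast=8, prefix=[6, 7, 9, 11, 12, 13]

(s=0,f=1) a[fast]=7≠a[slow]=6 write a[1]=7 → slow++,fast++
(s=1,f=2) a[fast]=9≠a[slow]=7 write a[2]=9 → slow++,fast++
(s=2,f=3) a[fast]=11≠a[slow]=9 write a[3]=11 → slow++,fast++
(s=3,f=4) a[fast]=12≠a[slow]=11 write a[4]=12 → slow++,fast++
(s=4,f=5) a[fast]=13≠a[slow]=12 write a[5]=13 → slow++,fast++
(s=5,f=6) a[fast]=13=a[slow] dup → fast++
(s=5,f=7) a[fast]=13=a[slow] dup → fast++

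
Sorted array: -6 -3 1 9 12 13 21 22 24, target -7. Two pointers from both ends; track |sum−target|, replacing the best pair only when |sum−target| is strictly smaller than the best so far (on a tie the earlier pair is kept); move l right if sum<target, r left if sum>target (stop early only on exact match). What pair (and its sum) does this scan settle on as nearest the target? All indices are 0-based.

[0,8] -6+24=18 d=25 * → r--
[0,7] -6+22=16 d=23 * → r--
[0,6] -6+21=15 d=22 * → r--
[0,5] -6+13=7 d=14 * → r--
[0,4] -6+12=6 d=13 * → r--
[0,3] -6+9=3 d=10 * → r--
[0,2] -6+1=-5 d=2 * → r--
[0,1] -6+-3=-9 d=2 → l++

pair (-6, 1) with sum -5 (|Δ|=2)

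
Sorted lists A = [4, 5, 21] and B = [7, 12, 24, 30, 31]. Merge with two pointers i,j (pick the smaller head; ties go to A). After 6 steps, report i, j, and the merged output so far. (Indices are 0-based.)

i=3, j=3, merged so far=[4, 5, 7, 12, 21, 24]

[i=0,j=0] A[i]=4<=B[j]=7 take 4 → i++
[i=1,j=0] A[i]=5<=B[j]=7 take 5 → i++
[i=2,j=0] A[i]=21>B[j]=7 take 7 → j++
[i=2,j=1] A[i]=21>B[j]=12 take 12 → j++
[i=2,j=2] A[i]=21<=B[j]=24 take 21 → i++
[i=3,j=2] A done, take B[j]=24 → j++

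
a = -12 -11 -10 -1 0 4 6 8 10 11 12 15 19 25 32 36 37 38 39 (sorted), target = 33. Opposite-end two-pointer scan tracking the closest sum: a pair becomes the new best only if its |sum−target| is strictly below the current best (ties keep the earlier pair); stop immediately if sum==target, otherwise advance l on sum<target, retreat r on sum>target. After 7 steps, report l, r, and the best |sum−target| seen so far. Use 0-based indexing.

l=3, r=14, best |Δ|=2

l=0 r=18: -12+39=27 d=6 *, l++
l=1 r=18: -11+39=28 d=5 *, l++
l=2 r=18: -10+39=29 d=4 *, l++
l=3 r=18: -1+39=38 d=5, r--
l=3 r=17: -1+38=37 d=4, r--
l=3 r=16: -1+37=36 d=3 *, r--
l=3 r=15: -1+36=35 d=2 *, r--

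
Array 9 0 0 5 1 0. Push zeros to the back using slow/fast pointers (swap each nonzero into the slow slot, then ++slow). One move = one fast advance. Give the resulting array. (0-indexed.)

[9, 5, 1, 0, 0, 0]

(s=0,f=0) a[fast]=9≠0 swap→a[0]=9 → slow++,fast++
(s=1,f=1) a[fast]=0 → fast++
(s=1,f=2) a[fast]=0 → fast++
(s=1,f=3) a[fast]=5≠0 swap→a[1]=5 → slow++,fast++
(s=2,f=4) a[fast]=1≠0 swap→a[2]=1 → slow++,fast++
(s=3,f=5) a[fast]=0 → fast++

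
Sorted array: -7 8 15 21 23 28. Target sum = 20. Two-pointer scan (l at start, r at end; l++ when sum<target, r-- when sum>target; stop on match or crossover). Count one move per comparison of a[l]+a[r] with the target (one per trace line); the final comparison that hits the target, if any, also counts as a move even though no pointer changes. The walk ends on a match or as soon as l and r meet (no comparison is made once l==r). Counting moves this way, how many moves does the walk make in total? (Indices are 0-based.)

5 moves

l=0 r=5: -7+28=21 >20, r--
l=0 r=4: -7+23=16 <20, l++
l=1 r=4: 8+23=31 >20, r--
l=1 r=3: 8+21=29 >20, r--
l=1 r=2: 8+15=23 >20, r--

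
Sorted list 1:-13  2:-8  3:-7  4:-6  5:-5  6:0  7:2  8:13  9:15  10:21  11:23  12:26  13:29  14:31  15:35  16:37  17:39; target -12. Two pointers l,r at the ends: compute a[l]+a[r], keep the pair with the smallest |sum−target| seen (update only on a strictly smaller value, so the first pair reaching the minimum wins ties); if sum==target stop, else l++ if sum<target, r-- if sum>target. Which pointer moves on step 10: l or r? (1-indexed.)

r

[1,17] -13+39=26 d=38 * → r--
[1,16] -13+37=24 d=36 * → r--
[1,15] -13+35=22 d=34 * → r--
[1,14] -13+31=18 d=30 * → r--
[1,13] -13+29=16 d=28 * → r--
[1,12] -13+26=13 d=25 * → r--
[1,11] -13+23=10 d=22 * → r--
[1,10] -13+21=8 d=20 * → r--
[1,9] -13+15=2 d=14 * → r--
[1,8] -13+13=0 d=12 * → r--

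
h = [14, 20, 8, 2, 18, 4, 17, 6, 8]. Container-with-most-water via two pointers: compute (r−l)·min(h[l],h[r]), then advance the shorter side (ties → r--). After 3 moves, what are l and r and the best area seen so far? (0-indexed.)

[0,8] min(14,8)*8=64 best=64 * → r--
[0,7] min(14,6)*7=42 best=64 → r--
[0,6] min(14,17)*6=84 best=84 * → l++

l=1, r=6, best area=84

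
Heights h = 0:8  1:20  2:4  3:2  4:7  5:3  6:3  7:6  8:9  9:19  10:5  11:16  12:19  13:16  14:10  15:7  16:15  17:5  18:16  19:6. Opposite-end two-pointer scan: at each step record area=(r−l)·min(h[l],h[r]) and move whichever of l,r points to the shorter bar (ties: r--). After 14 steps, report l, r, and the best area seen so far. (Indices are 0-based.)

l=1, r=6, best area=272

l=0 r=19: min(8,6)*19=114 best=114 *, r--
l=0 r=18: min(8,16)*18=144 best=144 *, l++
l=1 r=18: min(20,16)*17=272 best=272 *, r--
l=1 r=17: min(20,5)*16=80 best=272, r--
l=1 r=16: min(20,15)*15=225 best=272, r--
l=1 r=15: min(20,7)*14=98 best=272, r--
l=1 r=14: min(20,10)*13=130 best=272, r--
l=1 r=13: min(20,16)*12=192 best=272, r--
l=1 r=12: min(20,19)*11=209 best=272, r--
l=1 r=11: min(20,16)*10=160 best=272, r--
l=1 r=10: min(20,5)*9=45 best=272, r--
l=1 r=9: min(20,19)*8=152 best=272, r--
l=1 r=8: min(20,9)*7=63 best=272, r--
l=1 r=7: min(20,6)*6=36 best=272, r--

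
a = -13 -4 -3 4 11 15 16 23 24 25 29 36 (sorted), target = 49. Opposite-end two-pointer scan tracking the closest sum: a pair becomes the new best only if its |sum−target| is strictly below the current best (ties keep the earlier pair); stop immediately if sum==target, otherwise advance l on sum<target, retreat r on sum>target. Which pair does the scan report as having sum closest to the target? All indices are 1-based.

l=1 r=12: -13+36=23 d=26 *, l++
l=2 r=12: -4+36=32 d=17 *, l++
l=3 r=12: -3+36=33 d=16 *, l++
l=4 r=12: 4+36=40 d=9 *, l++
l=5 r=12: 11+36=47 d=2 *, l++
l=6 r=12: 15+36=51 d=2, r--
l=6 r=11: 15+29=44 d=5, l++
l=7 r=11: 16+29=45 d=4, l++
l=8 r=11: 23+29=52 d=3, r--
l=8 r=10: 23+25=48 d=1 *, l++
l=9 r=10: 24+25=49 d=0 *, stop

pair (24, 25) with sum 49 (|Δ|=0)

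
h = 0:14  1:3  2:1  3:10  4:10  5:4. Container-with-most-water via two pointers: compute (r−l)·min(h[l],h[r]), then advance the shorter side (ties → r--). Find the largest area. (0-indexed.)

l=0 r=5: min(14,4)*5=20 best=20 *, r--
l=0 r=4: min(14,10)*4=40 best=40 *, r--
l=0 r=3: min(14,10)*3=30 best=40, r--
l=0 r=2: min(14,1)*2=2 best=40, r--
l=0 r=1: min(14,3)*1=3 best=40, r--

max area = 40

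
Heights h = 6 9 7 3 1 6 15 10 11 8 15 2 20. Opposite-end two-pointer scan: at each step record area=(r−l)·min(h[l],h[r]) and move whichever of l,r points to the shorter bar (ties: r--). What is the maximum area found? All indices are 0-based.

l=0 r=12: min(6,20)*12=72 best=72 *, l++
l=1 r=12: min(9,20)*11=99 best=99 *, l++
l=2 r=12: min(7,20)*10=70 best=99, l++
l=3 r=12: min(3,20)*9=27 best=99, l++
l=4 r=12: min(1,20)*8=8 best=99, l++
l=5 r=12: min(6,20)*7=42 best=99, l++
l=6 r=12: min(15,20)*6=90 best=99, l++
l=7 r=12: min(10,20)*5=50 best=99, l++
l=8 r=12: min(11,20)*4=44 best=99, l++
l=9 r=12: min(8,20)*3=24 best=99, l++
l=10 r=12: min(15,20)*2=30 best=99, l++
l=11 r=12: min(2,20)*1=2 best=99, l++

max area = 99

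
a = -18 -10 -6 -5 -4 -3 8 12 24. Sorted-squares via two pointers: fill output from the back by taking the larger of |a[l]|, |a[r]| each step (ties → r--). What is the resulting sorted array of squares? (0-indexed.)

[9, 16, 25, 36, 64, 100, 144, 324, 576]

[0,8] |-18|<=|24| out[8]=576 → r--
[0,7] |-18|>|12| out[7]=324 → l++
[1,7] |-10|<=|12| out[6]=144 → r--
[1,6] |-10|>|8| out[5]=100 → l++
[2,6] |-6|<=|8| out[4]=64 → r--
[2,5] |-6|>|-3| out[3]=36 → l++
[3,5] |-5|>|-3| out[2]=25 → l++
[4,5] |-4|>|-3| out[1]=16 → l++
[5,5] |-3|<=|-3| out[0]=9 → r--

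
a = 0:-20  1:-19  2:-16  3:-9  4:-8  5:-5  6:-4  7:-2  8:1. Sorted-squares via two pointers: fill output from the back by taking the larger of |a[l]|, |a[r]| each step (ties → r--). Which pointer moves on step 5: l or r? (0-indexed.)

l=0 r=8: |-20|>|1| out[8]=400, l++
l=1 r=8: |-19|>|1| out[7]=361, l++
l=2 r=8: |-16|>|1| out[6]=256, l++
l=3 r=8: |-9|>|1| out[5]=81, l++
l=4 r=8: |-8|>|1| out[4]=64, l++

l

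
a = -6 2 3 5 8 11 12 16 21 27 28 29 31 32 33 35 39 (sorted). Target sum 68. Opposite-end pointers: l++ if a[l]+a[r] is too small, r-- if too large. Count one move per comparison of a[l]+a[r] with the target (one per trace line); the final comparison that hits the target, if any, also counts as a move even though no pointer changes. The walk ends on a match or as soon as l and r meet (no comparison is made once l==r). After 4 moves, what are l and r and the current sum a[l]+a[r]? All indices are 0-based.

[0,16] -6+39=33 <68 → l++
[1,16] 2+39=41 <68 → l++
[2,16] 3+39=42 <68 → l++
[3,16] 5+39=44 <68 → l++

l=4, r=16, sum=47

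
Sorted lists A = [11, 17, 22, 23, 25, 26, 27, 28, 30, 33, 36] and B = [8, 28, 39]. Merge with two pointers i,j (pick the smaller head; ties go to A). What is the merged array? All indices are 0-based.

[8, 11, 17, 22, 23, 25, 26, 27, 28, 28, 30, 33, 36, 39]

[i=0,j=0] A[i]=11>B[j]=8 take 8 → j++
[i=0,j=1] A[i]=11<=B[j]=28 take 11 → i++
[i=1,j=1] A[i]=17<=B[j]=28 take 17 → i++
[i=2,j=1] A[i]=22<=B[j]=28 take 22 → i++
[i=3,j=1] A[i]=23<=B[j]=28 take 23 → i++
[i=4,j=1] A[i]=25<=B[j]=28 take 25 → i++
[i=5,j=1] A[i]=26<=B[j]=28 take 26 → i++
[i=6,j=1] A[i]=27<=B[j]=28 take 27 → i++
[i=7,j=1] A[i]=28<=B[j]=28 take 28 → i++
[i=8,j=1] A[i]=30>B[j]=28 take 28 → j++
[i=8,j=2] A[i]=30<=B[j]=39 take 30 → i++
[i=9,j=2] A[i]=33<=B[j]=39 take 33 → i++
[i=10,j=2] A[i]=36<=B[j]=39 take 36 → i++
[i=11,j=2] A done, take B[j]=39 → j++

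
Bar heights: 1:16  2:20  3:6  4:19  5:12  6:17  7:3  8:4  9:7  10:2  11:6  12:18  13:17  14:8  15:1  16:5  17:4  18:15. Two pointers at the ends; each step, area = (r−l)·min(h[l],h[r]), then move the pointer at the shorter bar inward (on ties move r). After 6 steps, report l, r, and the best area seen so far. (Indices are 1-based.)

l=2, r=13, best area=255

[1,18] min(16,15)*17=255 best=255 * → r--
[1,17] min(16,4)*16=64 best=255 → r--
[1,16] min(16,5)*15=75 best=255 → r--
[1,15] min(16,1)*14=14 best=255 → r--
[1,14] min(16,8)*13=104 best=255 → r--
[1,13] min(16,17)*12=192 best=255 → l++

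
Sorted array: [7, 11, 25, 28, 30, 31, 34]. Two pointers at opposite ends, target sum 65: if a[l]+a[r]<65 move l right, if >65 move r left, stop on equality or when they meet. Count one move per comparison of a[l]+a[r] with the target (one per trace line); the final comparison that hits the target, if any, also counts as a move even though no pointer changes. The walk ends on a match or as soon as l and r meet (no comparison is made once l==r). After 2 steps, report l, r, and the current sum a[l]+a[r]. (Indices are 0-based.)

[0,6] 7+34=41 <65 → l++
[1,6] 11+34=45 <65 → l++

l=2, r=6, sum=59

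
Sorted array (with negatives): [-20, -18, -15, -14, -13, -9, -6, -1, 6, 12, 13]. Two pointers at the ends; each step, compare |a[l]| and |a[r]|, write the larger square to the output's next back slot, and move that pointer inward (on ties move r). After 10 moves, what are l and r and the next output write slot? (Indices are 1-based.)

l=8, r=8, next write slot=1

l=1 r=11: |-20|>|13| out[11]=400, l++
l=2 r=11: |-18|>|13| out[10]=324, l++
l=3 r=11: |-15|>|13| out[9]=225, l++
l=4 r=11: |-14|>|13| out[8]=196, l++
l=5 r=11: |-13|<=|13| out[7]=169, r--
l=5 r=10: |-13|>|12| out[6]=169, l++
l=6 r=10: |-9|<=|12| out[5]=144, r--
l=6 r=9: |-9|>|6| out[4]=81, l++
l=7 r=9: |-6|<=|6| out[3]=36, r--
l=7 r=8: |-6|>|-1| out[2]=36, l++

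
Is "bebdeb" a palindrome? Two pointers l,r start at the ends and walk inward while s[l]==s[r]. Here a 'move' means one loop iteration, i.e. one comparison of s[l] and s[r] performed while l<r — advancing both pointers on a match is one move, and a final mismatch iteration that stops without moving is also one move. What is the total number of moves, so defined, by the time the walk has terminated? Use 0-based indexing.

3 moves

l=0 r=5: 'b'=='b', l++,r--
l=1 r=4: 'e'=='e', l++,r--
l=2 r=3: 'b'!='d', stop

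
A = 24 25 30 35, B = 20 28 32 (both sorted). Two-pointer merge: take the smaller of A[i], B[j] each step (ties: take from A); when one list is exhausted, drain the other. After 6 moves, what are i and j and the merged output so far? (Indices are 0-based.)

i=3, j=3, merged so far=[20, 24, 25, 28, 30, 32]

[i=0,j=0] A[i]=24>B[j]=20 take 20 → j++
[i=0,j=1] A[i]=24<=B[j]=28 take 24 → i++
[i=1,j=1] A[i]=25<=B[j]=28 take 25 → i++
[i=2,j=1] A[i]=30>B[j]=28 take 28 → j++
[i=2,j=2] A[i]=30<=B[j]=32 take 30 → i++
[i=3,j=2] A[i]=35>B[j]=32 take 32 → j++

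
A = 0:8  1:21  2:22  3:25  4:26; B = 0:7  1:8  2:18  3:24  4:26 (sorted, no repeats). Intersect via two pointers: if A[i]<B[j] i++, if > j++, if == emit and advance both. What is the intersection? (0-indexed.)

[i=0,j=0] 8>7 → j++
[i=0,j=1] 8==8 emit → i++,j++
[i=1,j=2] 21>18 → j++
[i=1,j=3] 21<24 → i++
[i=2,j=3] 22<24 → i++
[i=3,j=3] 25>24 → j++
[i=3,j=4] 25<26 → i++
[i=4,j=4] 26==26 emit → i++,j++

intersection = [8, 26]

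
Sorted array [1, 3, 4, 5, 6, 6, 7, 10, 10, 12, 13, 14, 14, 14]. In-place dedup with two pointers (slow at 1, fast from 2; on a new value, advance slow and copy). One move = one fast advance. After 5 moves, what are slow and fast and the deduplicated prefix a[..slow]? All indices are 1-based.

(s=1,f=2) a[fast]=3≠a[slow]=1 write a[2]=3 → slow++,fast++
(s=2,f=3) a[fast]=4≠a[slow]=3 write a[3]=4 → slow++,fast++
(s=3,f=4) a[fast]=5≠a[slow]=4 write a[4]=5 → slow++,fast++
(s=4,f=5) a[fast]=6≠a[slow]=5 write a[5]=6 → slow++,fast++
(s=5,f=6) a[fast]=6=a[slow] dup → fast++

slow=5, fast=7, prefix=[1, 3, 4, 5, 6]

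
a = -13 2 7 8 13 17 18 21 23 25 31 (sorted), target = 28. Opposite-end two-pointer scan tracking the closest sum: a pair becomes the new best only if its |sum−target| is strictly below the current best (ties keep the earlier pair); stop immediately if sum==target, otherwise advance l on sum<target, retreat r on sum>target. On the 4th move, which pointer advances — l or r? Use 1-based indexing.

l=1 r=11: -13+31=18 d=10 *, l++
l=2 r=11: 2+31=33 d=5 *, r--
l=2 r=10: 2+25=27 d=1 *, l++
l=3 r=10: 7+25=32 d=4, r--

r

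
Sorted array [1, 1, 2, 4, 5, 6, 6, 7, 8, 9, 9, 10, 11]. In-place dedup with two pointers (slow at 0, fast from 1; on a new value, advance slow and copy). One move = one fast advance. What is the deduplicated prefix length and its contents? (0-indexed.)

(s=0,f=1) a[fast]=1=a[slow] dup → fast++
(s=0,f=2) a[fast]=2≠a[slow]=1 write a[1]=2 → slow++,fast++
(s=1,f=3) a[fast]=4≠a[slow]=2 write a[2]=4 → slow++,fast++
(s=2,f=4) a[fast]=5≠a[slow]=4 write a[3]=5 → slow++,fast++
(s=3,f=5) a[fast]=6≠a[slow]=5 write a[4]=6 → slow++,fast++
(s=4,f=6) a[fast]=6=a[slow] dup → fast++
(s=4,f=7) a[fast]=7≠a[slow]=6 write a[5]=7 → slow++,fast++
(s=5,f=8) a[fast]=8≠a[slow]=7 write a[6]=8 → slow++,fast++
(s=6,f=9) a[fast]=9≠a[slow]=8 write a[7]=9 → slow++,fast++
(s=7,f=10) a[fast]=9=a[slow] dup → fast++
(s=7,f=11) a[fast]=10≠a[slow]=9 write a[8]=10 → slow++,fast++
(s=8,f=12) a[fast]=11≠a[slow]=10 write a[9]=11 → slow++,fast++

length 10; prefix = [1, 2, 4, 5, 6, 7, 8, 9, 10, 11]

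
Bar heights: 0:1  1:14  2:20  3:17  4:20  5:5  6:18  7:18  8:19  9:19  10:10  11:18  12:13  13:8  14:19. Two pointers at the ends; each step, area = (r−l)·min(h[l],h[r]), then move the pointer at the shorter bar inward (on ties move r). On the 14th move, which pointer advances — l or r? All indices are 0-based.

l=0 r=14: min(1,19)*14=14 best=14 *, l++
l=1 r=14: min(14,19)*13=182 best=182 *, l++
l=2 r=14: min(20,19)*12=228 best=228 *, r--
l=2 r=13: min(20,8)*11=88 best=228, r--
l=2 r=12: min(20,13)*10=130 best=228, r--
l=2 r=11: min(20,18)*9=162 best=228, r--
l=2 r=10: min(20,10)*8=80 best=228, r--
l=2 r=9: min(20,19)*7=133 best=228, r--
l=2 r=8: min(20,19)*6=114 best=228, r--
l=2 r=7: min(20,18)*5=90 best=228, r--
l=2 r=6: min(20,18)*4=72 best=228, r--
l=2 r=5: min(20,5)*3=15 best=228, r--
l=2 r=4: min(20,20)*2=40 best=228, r--
l=2 r=3: min(20,17)*1=17 best=228, r--

r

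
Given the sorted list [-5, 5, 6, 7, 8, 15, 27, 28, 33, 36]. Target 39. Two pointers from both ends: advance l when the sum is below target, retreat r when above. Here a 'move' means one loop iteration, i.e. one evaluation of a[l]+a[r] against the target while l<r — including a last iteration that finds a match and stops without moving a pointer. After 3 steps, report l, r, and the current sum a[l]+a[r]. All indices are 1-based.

l=1 r=10: -5+36=31 <39, l++
l=2 r=10: 5+36=41 >39, r--
l=2 r=9: 5+33=38 <39, l++

l=3, r=9, sum=39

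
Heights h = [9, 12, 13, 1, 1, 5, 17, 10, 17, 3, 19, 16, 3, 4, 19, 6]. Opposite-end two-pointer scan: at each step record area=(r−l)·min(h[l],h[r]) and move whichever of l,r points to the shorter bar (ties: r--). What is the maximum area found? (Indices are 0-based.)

[0,15] min(9,6)*15=90 best=90 * → r--
[0,14] min(9,19)*14=126 best=126 * → l++
[1,14] min(12,19)*13=156 best=156 * → l++
[2,14] min(13,19)*12=156 best=156 → l++
[3,14] min(1,19)*11=11 best=156 → l++
[4,14] min(1,19)*10=10 best=156 → l++
[5,14] min(5,19)*9=45 best=156 → l++
[6,14] min(17,19)*8=136 best=156 → l++
[7,14] min(10,19)*7=70 best=156 → l++
[8,14] min(17,19)*6=102 best=156 → l++
[9,14] min(3,19)*5=15 best=156 → l++
[10,14] min(19,19)*4=76 best=156 → r--
[10,13] min(19,4)*3=12 best=156 → r--
[10,12] min(19,3)*2=6 best=156 → r--
[10,11] min(19,16)*1=16 best=156 → r--

max area = 156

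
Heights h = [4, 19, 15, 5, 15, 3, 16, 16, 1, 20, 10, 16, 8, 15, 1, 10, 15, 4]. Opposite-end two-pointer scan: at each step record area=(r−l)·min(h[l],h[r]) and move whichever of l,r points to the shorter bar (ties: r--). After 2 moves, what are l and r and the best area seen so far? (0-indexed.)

l=1, r=16, best area=68

l=0 r=17: min(4,4)*17=68 best=68 *, r--
l=0 r=16: min(4,15)*16=64 best=68, l++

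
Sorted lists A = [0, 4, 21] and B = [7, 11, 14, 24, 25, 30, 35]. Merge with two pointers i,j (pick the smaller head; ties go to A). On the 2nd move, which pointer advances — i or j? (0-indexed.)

i

i=0 j=0: A[i]=0<=B[j]=7 take 0, i++
i=1 j=0: A[i]=4<=B[j]=7 take 4, i++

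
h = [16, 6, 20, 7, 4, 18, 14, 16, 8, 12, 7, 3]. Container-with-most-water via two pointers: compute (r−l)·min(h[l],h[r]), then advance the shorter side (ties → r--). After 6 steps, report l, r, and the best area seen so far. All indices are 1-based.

l=1 r=12: min(16,3)*11=33 best=33 *, r--
l=1 r=11: min(16,7)*10=70 best=70 *, r--
l=1 r=10: min(16,12)*9=108 best=108 *, r--
l=1 r=9: min(16,8)*8=64 best=108, r--
l=1 r=8: min(16,16)*7=112 best=112 *, r--
l=1 r=7: min(16,14)*6=84 best=112, r--

l=1, r=6, best area=112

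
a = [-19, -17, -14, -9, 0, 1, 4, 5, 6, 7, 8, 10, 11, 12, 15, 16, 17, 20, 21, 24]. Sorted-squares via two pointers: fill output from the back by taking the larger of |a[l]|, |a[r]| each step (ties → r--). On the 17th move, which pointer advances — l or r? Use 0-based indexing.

r

l=0 r=19: |-19|<=|24| out[19]=576, r--
l=0 r=18: |-19|<=|21| out[18]=441, r--
l=0 r=17: |-19|<=|20| out[17]=400, r--
l=0 r=16: |-19|>|17| out[16]=361, l++
l=1 r=16: |-17|<=|17| out[15]=289, r--
l=1 r=15: |-17|>|16| out[14]=289, l++
l=2 r=15: |-14|<=|16| out[13]=256, r--
l=2 r=14: |-14|<=|15| out[12]=225, r--
l=2 r=13: |-14|>|12| out[11]=196, l++
l=3 r=13: |-9|<=|12| out[10]=144, r--
l=3 r=12: |-9|<=|11| out[9]=121, r--
l=3 r=11: |-9|<=|10| out[8]=100, r--
l=3 r=10: |-9|>|8| out[7]=81, l++
l=4 r=10: |0|<=|8| out[6]=64, r--
l=4 r=9: |0|<=|7| out[5]=49, r--
l=4 r=8: |0|<=|6| out[4]=36, r--
l=4 r=7: |0|<=|5| out[3]=25, r--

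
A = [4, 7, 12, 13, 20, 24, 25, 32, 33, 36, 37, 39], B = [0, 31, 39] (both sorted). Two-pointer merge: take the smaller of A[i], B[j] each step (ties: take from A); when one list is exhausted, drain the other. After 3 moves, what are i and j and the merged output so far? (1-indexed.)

i=3, j=2, merged so far=[0, 4, 7]

i=1 j=1: A[i]=4>B[j]=0 take 0, j++
i=1 j=2: A[i]=4<=B[j]=31 take 4, i++
i=2 j=2: A[i]=7<=B[j]=31 take 7, i++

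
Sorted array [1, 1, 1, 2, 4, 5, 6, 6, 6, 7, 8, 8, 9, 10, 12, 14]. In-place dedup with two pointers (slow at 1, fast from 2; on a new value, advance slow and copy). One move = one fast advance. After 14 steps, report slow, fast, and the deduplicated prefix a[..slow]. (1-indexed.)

slow=1 fast=2: a[fast]=1=a[slow] dup, fast++
slow=1 fast=3: a[fast]=1=a[slow] dup, fast++
slow=1 fast=4: a[fast]=2≠a[slow]=1 write a[2]=2, slow++,fast++
slow=2 fast=5: a[fast]=4≠a[slow]=2 write a[3]=4, slow++,fast++
slow=3 fast=6: a[fast]=5≠a[slow]=4 write a[4]=5, slow++,fast++
slow=4 fast=7: a[fast]=6≠a[slow]=5 write a[5]=6, slow++,fast++
slow=5 fast=8: a[fast]=6=a[slow] dup, fast++
slow=5 fast=9: a[fast]=6=a[slow] dup, fast++
slow=5 fast=10: a[fast]=7≠a[slow]=6 write a[6]=7, slow++,fast++
slow=6 fast=11: a[fast]=8≠a[slow]=7 write a[7]=8, slow++,fast++
slow=7 fast=12: a[fast]=8=a[slow] dup, fast++
slow=7 fast=13: a[fast]=9≠a[slow]=8 write a[8]=9, slow++,fast++
slow=8 fast=14: a[fast]=10≠a[slow]=9 write a[9]=10, slow++,fast++
slow=9 fast=15: a[fast]=12≠a[slow]=10 write a[10]=12, slow++,fast++

slow=10, fast=16, prefix=[1, 2, 4, 5, 6, 7, 8, 9, 10, 12]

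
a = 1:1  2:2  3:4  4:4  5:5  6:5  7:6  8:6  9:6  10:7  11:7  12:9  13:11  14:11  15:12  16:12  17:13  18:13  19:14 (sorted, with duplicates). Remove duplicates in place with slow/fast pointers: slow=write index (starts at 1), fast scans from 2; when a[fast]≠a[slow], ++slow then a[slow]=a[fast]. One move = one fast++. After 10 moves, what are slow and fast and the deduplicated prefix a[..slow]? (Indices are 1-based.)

slow=6, fast=12, prefix=[1, 2, 4, 5, 6, 7]

(s=1,f=2) a[fast]=2≠a[slow]=1 write a[2]=2 → slow++,fast++
(s=2,f=3) a[fast]=4≠a[slow]=2 write a[3]=4 → slow++,fast++
(s=3,f=4) a[fast]=4=a[slow] dup → fast++
(s=3,f=5) a[fast]=5≠a[slow]=4 write a[4]=5 → slow++,fast++
(s=4,f=6) a[fast]=5=a[slow] dup → fast++
(s=4,f=7) a[fast]=6≠a[slow]=5 write a[5]=6 → slow++,fast++
(s=5,f=8) a[fast]=6=a[slow] dup → fast++
(s=5,f=9) a[fast]=6=a[slow] dup → fast++
(s=5,f=10) a[fast]=7≠a[slow]=6 write a[6]=7 → slow++,fast++
(s=6,f=11) a[fast]=7=a[slow] dup → fast++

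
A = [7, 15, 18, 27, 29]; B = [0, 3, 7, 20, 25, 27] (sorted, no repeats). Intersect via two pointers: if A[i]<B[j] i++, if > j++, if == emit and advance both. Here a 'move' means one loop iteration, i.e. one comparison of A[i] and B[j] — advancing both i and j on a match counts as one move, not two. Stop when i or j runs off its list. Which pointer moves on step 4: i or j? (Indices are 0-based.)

i

i=0 j=0: 7>0, j++
i=0 j=1: 7>3, j++
i=0 j=2: 7==7 emit, i++,j++
i=1 j=3: 15<20, i++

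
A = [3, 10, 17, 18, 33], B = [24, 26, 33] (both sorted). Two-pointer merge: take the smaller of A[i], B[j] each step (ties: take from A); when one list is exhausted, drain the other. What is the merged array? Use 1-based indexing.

[3, 10, 17, 18, 24, 26, 33, 33]

[i=1,j=1] A[i]=3<=B[j]=24 take 3 → i++
[i=2,j=1] A[i]=10<=B[j]=24 take 10 → i++
[i=3,j=1] A[i]=17<=B[j]=24 take 17 → i++
[i=4,j=1] A[i]=18<=B[j]=24 take 18 → i++
[i=5,j=1] A[i]=33>B[j]=24 take 24 → j++
[i=5,j=2] A[i]=33>B[j]=26 take 26 → j++
[i=5,j=3] A[i]=33<=B[j]=33 take 33 → i++
[i=6,j=3] A done, take B[j]=33 → j++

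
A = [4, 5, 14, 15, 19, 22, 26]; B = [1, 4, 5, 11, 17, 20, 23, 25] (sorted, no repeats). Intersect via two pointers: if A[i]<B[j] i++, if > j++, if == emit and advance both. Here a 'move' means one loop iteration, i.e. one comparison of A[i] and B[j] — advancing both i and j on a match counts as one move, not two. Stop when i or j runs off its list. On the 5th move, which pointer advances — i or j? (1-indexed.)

i

[i=1,j=1] 4>1 → j++
[i=1,j=2] 4==4 emit → i++,j++
[i=2,j=3] 5==5 emit → i++,j++
[i=3,j=4] 14>11 → j++
[i=3,j=5] 14<17 → i++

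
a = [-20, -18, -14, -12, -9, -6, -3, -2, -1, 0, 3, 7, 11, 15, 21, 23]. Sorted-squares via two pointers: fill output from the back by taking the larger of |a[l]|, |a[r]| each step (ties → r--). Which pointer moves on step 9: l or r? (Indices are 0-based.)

l

[0,15] |-20|<=|23| out[15]=529 → r--
[0,14] |-20|<=|21| out[14]=441 → r--
[0,13] |-20|>|15| out[13]=400 → l++
[1,13] |-18|>|15| out[12]=324 → l++
[2,13] |-14|<=|15| out[11]=225 → r--
[2,12] |-14|>|11| out[10]=196 → l++
[3,12] |-12|>|11| out[9]=144 → l++
[4,12] |-9|<=|11| out[8]=121 → r--
[4,11] |-9|>|7| out[7]=81 → l++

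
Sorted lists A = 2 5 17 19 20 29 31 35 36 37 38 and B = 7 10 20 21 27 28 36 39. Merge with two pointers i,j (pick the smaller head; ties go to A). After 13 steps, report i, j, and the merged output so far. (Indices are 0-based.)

[i=0,j=0] A[i]=2<=B[j]=7 take 2 → i++
[i=1,j=0] A[i]=5<=B[j]=7 take 5 → i++
[i=2,j=0] A[i]=17>B[j]=7 take 7 → j++
[i=2,j=1] A[i]=17>B[j]=10 take 10 → j++
[i=2,j=2] A[i]=17<=B[j]=20 take 17 → i++
[i=3,j=2] A[i]=19<=B[j]=20 take 19 → i++
[i=4,j=2] A[i]=20<=B[j]=20 take 20 → i++
[i=5,j=2] A[i]=29>B[j]=20 take 20 → j++
[i=5,j=3] A[i]=29>B[j]=21 take 21 → j++
[i=5,j=4] A[i]=29>B[j]=27 take 27 → j++
[i=5,j=5] A[i]=29>B[j]=28 take 28 → j++
[i=5,j=6] A[i]=29<=B[j]=36 take 29 → i++
[i=6,j=6] A[i]=31<=B[j]=36 take 31 → i++

i=7, j=6, merged so far=[2, 5, 7, 10, 17, 19, 20, 20, 21, 27, 28, 29, 31]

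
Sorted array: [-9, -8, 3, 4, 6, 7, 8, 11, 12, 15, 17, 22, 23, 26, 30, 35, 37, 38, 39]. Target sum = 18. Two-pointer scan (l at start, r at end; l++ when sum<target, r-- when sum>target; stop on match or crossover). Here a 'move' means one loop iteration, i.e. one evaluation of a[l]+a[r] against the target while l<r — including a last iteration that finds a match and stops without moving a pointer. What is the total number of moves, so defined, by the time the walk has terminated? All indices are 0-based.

l=0 r=18: -9+39=30 >18, r--
l=0 r=17: -9+38=29 >18, r--
l=0 r=16: -9+37=28 >18, r--
l=0 r=15: -9+35=26 >18, r--
l=0 r=14: -9+30=21 >18, r--
l=0 r=13: -9+26=17 <18, l++
l=1 r=13: -8+26=18, found

7 moves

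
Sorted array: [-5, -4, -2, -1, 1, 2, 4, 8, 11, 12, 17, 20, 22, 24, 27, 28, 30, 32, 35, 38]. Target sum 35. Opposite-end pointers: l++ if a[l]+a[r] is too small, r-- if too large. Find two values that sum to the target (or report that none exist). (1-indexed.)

l=1 r=20: -5+38=33 <35, l++
l=2 r=20: -4+38=34 <35, l++
l=3 r=20: -2+38=36 >35, r--
l=3 r=19: -2+35=33 <35, l++
l=4 r=19: -1+35=34 <35, l++
l=5 r=19: 1+35=36 >35, r--
l=5 r=18: 1+32=33 <35, l++
l=6 r=18: 2+32=34 <35, l++
l=7 r=18: 4+32=36 >35, r--
l=7 r=17: 4+30=34 <35, l++
l=8 r=17: 8+30=38 >35, r--
l=8 r=16: 8+28=36 >35, r--
l=8 r=15: 8+27=35, found

(8, 27)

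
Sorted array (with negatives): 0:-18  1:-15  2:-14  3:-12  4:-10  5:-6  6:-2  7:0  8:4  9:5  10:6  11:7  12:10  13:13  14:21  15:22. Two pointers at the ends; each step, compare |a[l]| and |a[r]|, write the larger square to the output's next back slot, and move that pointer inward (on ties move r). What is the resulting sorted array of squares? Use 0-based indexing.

[0, 4, 16, 25, 36, 36, 49, 100, 100, 144, 169, 196, 225, 324, 441, 484]

[0,15] |-18|<=|22| out[15]=484 → r--
[0,14] |-18|<=|21| out[14]=441 → r--
[0,13] |-18|>|13| out[13]=324 → l++
[1,13] |-15|>|13| out[12]=225 → l++
[2,13] |-14|>|13| out[11]=196 → l++
[3,13] |-12|<=|13| out[10]=169 → r--
[3,12] |-12|>|10| out[9]=144 → l++
[4,12] |-10|<=|10| out[8]=100 → r--
[4,11] |-10|>|7| out[7]=100 → l++
[5,11] |-6|<=|7| out[6]=49 → r--
[5,10] |-6|<=|6| out[5]=36 → r--
[5,9] |-6|>|5| out[4]=36 → l++
[6,9] |-2|<=|5| out[3]=25 → r--
[6,8] |-2|<=|4| out[2]=16 → r--
[6,7] |-2|>|0| out[1]=4 → l++
[7,7] |0|<=|0| out[0]=0 → r--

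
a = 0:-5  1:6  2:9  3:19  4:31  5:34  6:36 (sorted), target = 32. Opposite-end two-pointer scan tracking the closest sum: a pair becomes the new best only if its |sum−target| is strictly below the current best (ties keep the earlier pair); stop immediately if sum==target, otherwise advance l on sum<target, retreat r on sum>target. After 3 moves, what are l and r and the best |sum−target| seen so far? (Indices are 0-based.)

l=1, r=4, best |Δ|=1

l=0 r=6: -5+36=31 d=1 *, l++
l=1 r=6: 6+36=42 d=10, r--
l=1 r=5: 6+34=40 d=8, r--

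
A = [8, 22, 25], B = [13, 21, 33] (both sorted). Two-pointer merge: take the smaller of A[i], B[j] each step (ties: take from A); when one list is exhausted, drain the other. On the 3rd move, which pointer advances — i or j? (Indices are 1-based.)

j

i=1 j=1: A[i]=8<=B[j]=13 take 8, i++
i=2 j=1: A[i]=22>B[j]=13 take 13, j++
i=2 j=2: A[i]=22>B[j]=21 take 21, j++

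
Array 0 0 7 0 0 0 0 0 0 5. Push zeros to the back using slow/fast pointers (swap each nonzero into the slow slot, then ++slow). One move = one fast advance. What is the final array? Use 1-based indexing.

[7, 5, 0, 0, 0, 0, 0, 0, 0, 0]

slow=1 fast=1: a[fast]=0, fast++
slow=1 fast=2: a[fast]=0, fast++
slow=1 fast=3: a[fast]=7≠0 swap→a[1]=7, slow++,fast++
slow=2 fast=4: a[fast]=0, fast++
slow=2 fast=5: a[fast]=0, fast++
slow=2 fast=6: a[fast]=0, fast++
slow=2 fast=7: a[fast]=0, fast++
slow=2 fast=8: a[fast]=0, fast++
slow=2 fast=9: a[fast]=0, fast++
slow=2 fast=10: a[fast]=5≠0 swap→a[2]=5, slow++,fast++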